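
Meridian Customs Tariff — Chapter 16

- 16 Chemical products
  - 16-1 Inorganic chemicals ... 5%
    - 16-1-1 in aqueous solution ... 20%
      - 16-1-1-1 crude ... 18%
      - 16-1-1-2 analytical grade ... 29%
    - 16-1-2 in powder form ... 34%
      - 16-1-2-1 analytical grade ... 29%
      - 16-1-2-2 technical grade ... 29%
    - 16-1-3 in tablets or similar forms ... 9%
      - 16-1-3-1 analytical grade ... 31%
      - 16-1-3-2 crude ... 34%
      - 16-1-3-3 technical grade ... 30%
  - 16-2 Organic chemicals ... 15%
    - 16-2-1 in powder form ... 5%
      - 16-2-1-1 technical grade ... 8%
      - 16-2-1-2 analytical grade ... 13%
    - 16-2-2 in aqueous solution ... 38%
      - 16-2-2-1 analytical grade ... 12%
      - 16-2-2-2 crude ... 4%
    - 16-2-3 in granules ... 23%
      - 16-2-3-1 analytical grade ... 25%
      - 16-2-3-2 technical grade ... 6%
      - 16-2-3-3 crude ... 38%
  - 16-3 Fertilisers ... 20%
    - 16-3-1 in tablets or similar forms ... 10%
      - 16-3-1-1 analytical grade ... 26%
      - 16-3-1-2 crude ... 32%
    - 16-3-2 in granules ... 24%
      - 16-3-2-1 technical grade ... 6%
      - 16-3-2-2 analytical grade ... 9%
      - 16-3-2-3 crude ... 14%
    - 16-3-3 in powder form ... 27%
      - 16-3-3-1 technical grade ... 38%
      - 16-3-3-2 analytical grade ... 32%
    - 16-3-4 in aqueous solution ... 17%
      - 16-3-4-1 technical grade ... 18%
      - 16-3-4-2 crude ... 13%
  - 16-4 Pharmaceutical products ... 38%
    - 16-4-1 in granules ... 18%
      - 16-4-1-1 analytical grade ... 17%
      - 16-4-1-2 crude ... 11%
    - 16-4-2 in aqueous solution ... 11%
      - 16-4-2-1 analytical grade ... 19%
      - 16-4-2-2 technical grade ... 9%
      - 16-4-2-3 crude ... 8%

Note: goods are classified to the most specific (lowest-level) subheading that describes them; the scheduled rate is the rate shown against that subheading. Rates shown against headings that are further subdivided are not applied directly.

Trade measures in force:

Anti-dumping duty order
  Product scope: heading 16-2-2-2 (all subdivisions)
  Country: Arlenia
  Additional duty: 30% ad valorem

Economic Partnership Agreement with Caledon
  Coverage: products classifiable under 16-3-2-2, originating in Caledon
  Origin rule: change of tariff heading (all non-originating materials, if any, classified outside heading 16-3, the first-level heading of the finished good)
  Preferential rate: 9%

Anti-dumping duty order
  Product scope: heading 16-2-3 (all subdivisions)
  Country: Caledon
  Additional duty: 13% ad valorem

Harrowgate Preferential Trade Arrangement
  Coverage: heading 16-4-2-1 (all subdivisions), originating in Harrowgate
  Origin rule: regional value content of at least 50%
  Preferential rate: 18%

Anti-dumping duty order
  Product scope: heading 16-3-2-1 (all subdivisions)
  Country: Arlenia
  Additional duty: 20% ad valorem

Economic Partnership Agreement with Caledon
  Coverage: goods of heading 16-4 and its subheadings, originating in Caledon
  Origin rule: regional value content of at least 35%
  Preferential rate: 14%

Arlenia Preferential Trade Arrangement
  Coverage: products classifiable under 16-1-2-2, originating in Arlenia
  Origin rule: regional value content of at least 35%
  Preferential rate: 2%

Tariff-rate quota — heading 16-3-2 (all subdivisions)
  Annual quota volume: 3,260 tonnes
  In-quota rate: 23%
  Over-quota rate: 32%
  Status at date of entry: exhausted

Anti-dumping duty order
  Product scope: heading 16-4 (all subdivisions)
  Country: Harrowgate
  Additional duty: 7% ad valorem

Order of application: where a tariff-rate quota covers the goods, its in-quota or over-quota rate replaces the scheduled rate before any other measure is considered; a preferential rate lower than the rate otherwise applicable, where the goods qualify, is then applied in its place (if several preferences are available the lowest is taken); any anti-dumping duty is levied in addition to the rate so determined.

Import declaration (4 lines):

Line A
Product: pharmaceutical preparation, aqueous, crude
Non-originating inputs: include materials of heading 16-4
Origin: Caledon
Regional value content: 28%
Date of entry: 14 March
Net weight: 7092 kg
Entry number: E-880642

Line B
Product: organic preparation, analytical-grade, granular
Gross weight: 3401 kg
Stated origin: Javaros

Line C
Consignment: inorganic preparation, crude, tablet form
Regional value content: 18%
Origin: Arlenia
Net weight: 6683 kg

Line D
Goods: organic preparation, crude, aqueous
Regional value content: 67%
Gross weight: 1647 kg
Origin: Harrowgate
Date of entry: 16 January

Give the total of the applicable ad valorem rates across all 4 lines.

Line A: pharmaceutical → 16-4; aqueous → 16-4-2; crude → 16-4-2-3. Scheduled 8%. Caledon agreement on 16-3-2-2: 16-4-2-3 not covered; Caledon agreement on 16-4: RVC < 35%. → 8%.
Line B: organic → 16-2; granular → 16-2-3; analytical-grade → 16-2-3-1. Scheduled 25%. No special measure applies. → 25%.
Line C: inorganic → 16-1; tablet form → 16-1-3; crude → 16-1-3-2. Scheduled 34%. Arlenia agreement on 16-1-2-2: 16-1-3-2 not covered. → 34%.
Line D: organic → 16-2; aqueous → 16-2-2; crude → 16-2-2-2. Scheduled 4%. Harrowgate agreement on 16-4-2-1: 16-2-2-2 not covered. → 4%.
Sum: 8% + 25% + 34% + 4% = 71%.

71%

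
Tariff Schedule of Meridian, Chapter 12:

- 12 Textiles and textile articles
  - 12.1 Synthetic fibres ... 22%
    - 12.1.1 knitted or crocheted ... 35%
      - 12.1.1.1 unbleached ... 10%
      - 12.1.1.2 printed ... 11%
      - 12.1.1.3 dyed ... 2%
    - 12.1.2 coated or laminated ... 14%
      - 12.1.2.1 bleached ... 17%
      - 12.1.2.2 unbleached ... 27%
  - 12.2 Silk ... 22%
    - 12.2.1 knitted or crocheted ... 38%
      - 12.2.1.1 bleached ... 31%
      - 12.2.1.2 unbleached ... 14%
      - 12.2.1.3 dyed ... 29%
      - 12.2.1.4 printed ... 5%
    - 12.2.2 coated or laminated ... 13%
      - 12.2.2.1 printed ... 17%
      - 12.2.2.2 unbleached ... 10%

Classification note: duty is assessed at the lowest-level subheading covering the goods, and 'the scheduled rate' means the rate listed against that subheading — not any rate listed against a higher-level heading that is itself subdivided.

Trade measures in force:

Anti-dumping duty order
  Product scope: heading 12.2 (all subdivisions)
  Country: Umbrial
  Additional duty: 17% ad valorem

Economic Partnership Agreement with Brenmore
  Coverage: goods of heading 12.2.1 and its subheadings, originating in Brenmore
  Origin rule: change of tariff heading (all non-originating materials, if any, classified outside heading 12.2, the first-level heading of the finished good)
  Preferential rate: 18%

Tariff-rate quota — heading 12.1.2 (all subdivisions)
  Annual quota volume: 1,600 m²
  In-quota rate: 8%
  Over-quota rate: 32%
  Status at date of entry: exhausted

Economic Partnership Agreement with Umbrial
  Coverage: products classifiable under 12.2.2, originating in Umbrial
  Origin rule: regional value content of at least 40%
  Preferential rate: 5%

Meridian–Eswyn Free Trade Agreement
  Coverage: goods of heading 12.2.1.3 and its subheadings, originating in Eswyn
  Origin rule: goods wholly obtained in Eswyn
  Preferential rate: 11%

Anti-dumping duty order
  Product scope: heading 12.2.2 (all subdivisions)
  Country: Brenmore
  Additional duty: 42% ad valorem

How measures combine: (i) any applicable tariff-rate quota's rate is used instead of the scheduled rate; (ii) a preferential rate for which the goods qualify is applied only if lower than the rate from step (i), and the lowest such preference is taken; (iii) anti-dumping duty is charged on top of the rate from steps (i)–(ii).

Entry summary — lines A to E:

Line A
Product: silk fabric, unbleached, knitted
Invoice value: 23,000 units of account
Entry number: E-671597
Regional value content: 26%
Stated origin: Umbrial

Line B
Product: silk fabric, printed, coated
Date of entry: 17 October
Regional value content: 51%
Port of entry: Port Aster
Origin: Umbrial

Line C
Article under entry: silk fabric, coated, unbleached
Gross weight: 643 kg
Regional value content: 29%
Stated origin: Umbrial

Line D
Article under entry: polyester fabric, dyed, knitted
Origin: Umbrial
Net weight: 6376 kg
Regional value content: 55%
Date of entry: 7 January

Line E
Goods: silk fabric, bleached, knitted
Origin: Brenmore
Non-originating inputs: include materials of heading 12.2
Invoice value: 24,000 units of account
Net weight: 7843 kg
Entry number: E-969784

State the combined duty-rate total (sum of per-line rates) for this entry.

113%

Line A: silk → 12.2; knitted → 12.2.1; unbleached → 12.2.1.2. Scheduled 14%. Umbrial agreement on 12.2.2: 12.2.1.2 not covered; anti-dumping (Umbrial, 12.2): +17%; total 14% + 17% = 31%. → 31%.
Line B: silk → 12.2; coated → 12.2.2; printed → 12.2.2.1. Scheduled 17%. Umbrial agreement on 12.2.2: RVC ≥ 40% → 5% available; preferential 5%; anti-dumping (Umbrial, 12.2): +17%; total 5% + 17% = 22%. → 22%.
Line C: silk → 12.2; coated → 12.2.2; unbleached → 12.2.2.2. Scheduled 10%. Umbrial agreement on 12.2.2: RVC < 40%; anti-dumping (Umbrial, 12.2): +17%; total 10% + 17% = 27%. → 27%.
Line D: polyester → 12.1; knitted → 12.1.1; dyed → 12.1.1.3. Scheduled 2%. Umbrial agreement on 12.2.2: 12.1.1.3 not covered. → 2%.
Line E: silk → 12.2; knitted → 12.2.1; bleached → 12.2.1.1. Scheduled 31%. Brenmore agreement on 12.2.1: CTH not met. → 31%.
Sum: 31% + 22% + 27% + 2% + 31% = 113%.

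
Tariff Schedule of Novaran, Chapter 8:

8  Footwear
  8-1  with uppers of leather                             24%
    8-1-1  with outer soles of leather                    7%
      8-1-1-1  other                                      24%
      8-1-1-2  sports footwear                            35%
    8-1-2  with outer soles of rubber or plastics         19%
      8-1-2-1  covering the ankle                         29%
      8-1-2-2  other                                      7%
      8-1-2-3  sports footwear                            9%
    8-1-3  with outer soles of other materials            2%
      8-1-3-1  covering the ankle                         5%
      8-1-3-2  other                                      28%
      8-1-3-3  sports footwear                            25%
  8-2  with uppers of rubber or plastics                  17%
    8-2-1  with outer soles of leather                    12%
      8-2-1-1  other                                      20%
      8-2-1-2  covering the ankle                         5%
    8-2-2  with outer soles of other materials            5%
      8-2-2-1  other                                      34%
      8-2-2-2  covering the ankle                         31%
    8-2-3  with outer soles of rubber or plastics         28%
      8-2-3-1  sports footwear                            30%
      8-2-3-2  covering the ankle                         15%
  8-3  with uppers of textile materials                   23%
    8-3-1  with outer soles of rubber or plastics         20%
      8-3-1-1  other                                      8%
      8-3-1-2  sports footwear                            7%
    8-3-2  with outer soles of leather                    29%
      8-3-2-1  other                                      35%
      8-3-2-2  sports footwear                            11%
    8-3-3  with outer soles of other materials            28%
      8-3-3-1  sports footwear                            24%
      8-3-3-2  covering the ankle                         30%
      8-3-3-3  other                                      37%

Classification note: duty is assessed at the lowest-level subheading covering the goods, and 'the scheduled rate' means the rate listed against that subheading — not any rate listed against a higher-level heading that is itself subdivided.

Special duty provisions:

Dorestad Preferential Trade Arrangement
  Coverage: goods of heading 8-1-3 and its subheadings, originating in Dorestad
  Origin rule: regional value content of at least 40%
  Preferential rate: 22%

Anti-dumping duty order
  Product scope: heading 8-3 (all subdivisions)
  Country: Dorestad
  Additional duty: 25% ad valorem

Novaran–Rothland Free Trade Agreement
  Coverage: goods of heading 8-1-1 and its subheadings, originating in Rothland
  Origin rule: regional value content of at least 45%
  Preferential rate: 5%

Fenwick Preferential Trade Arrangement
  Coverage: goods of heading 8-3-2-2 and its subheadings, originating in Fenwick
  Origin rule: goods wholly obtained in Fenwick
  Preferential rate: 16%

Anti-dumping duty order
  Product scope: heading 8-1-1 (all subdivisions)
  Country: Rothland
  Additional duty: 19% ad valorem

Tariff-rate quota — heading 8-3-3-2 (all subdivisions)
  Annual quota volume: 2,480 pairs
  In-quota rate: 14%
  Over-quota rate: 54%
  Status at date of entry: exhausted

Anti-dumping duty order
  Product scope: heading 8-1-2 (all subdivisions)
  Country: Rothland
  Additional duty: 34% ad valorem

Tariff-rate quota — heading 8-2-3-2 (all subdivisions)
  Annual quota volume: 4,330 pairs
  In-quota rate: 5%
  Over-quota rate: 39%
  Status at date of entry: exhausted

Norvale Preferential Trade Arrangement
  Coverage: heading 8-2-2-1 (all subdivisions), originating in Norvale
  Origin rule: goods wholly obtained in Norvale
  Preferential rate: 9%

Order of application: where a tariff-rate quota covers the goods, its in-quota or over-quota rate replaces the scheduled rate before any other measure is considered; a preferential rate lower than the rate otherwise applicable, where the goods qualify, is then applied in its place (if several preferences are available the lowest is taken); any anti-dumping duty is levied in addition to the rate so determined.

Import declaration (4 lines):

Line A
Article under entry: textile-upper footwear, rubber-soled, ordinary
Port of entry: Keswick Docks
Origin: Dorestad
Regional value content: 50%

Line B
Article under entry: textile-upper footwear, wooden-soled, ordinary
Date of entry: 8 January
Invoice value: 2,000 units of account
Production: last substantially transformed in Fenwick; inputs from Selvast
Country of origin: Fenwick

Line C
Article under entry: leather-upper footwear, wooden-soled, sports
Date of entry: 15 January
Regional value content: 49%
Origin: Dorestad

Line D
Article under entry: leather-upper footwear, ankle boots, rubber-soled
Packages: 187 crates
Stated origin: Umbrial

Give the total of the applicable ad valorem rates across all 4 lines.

Line A: textile-upper → 8-3; rubber-soled → 8-3-1; ordinary → 8-3-1-1. Scheduled 8%. Dorestad agreement on 8-1-3: 8-3-1-1 not covered; anti-dumping (Dorestad, 8-3): +25%; total 8% + 25% = 33%. → 33%.
Line B: textile-upper → 8-3; wooden-soled → 8-3-3; ordinary → 8-3-3-3. Scheduled 37%. Fenwick agreement on 8-3-2-2: 8-3-3-3 not covered. → 37%.
Line C: leather-upper → 8-1; wooden-soled → 8-1-3; sports → 8-1-3-3. Scheduled 25%. Dorestad agreement on 8-1-3: RVC ≥ 40% → 22% available; preferential 22%. → 22%.
Line D: leather-upper → 8-1; rubber-soled → 8-1-2; ankle boots → 8-1-2-1. Scheduled 29%. No special measure applies. → 29%.
Sum: 33% + 37% + 22% + 29% = 121%.

121%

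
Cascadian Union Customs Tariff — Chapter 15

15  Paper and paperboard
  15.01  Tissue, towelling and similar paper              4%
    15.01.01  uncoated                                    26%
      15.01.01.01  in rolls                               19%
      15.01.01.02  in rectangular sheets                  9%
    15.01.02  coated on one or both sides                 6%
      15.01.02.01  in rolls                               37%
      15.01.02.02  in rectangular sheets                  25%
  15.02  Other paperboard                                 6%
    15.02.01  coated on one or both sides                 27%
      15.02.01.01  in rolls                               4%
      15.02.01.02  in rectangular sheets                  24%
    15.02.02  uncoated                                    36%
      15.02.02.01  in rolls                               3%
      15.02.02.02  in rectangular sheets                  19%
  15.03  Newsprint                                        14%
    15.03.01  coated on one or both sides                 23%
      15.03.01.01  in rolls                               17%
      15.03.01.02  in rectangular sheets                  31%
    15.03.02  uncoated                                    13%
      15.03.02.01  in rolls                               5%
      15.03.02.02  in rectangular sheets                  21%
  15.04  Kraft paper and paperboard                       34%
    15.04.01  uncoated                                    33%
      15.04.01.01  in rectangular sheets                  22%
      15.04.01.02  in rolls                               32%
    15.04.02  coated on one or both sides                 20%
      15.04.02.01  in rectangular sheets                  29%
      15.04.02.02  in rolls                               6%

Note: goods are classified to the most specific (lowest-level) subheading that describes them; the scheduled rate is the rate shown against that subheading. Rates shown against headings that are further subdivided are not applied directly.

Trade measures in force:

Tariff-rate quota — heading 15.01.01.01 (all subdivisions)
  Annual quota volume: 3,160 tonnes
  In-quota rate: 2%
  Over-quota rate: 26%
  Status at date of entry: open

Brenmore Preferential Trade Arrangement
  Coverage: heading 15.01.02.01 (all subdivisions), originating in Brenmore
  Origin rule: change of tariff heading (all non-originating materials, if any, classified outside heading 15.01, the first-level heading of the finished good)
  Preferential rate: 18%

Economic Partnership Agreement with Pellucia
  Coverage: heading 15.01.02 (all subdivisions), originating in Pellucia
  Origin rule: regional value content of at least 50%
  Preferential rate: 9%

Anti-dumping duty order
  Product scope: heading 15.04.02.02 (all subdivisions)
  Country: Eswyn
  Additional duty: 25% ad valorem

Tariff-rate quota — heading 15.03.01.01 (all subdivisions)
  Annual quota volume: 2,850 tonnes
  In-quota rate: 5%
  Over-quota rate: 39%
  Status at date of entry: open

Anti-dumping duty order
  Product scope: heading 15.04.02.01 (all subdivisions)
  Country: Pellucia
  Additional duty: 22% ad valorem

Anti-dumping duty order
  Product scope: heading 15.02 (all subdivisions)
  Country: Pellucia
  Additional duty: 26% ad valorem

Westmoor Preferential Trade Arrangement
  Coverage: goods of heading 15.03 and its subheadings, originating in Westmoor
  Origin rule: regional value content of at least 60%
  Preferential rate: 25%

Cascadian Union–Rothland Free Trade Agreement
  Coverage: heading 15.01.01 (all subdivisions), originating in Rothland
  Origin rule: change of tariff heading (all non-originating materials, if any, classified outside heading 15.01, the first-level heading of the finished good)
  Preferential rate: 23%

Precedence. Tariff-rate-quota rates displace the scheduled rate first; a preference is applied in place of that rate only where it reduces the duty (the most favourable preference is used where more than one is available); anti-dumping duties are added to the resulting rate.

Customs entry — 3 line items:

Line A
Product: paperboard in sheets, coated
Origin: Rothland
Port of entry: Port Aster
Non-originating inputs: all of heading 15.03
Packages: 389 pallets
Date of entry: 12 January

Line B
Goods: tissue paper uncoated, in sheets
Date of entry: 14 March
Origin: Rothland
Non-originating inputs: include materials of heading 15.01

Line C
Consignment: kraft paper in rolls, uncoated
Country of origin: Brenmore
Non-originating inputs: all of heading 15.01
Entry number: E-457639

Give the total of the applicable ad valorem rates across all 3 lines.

Line A: paperboard → 15.02; coated → 15.02.01; in sheets → 15.02.01.02. Scheduled 24%. Rothland agreement on 15.01.01: 15.02.01.02 not covered. → 24%.
Line B: tissue paper → 15.01; uncoated → 15.01.01; in sheets → 15.01.01.02. Scheduled 9%. Rothland agreement on 15.01.01: CTH not met. → 9%.
Line C: kraft paper → 15.04; uncoated → 15.04.01; in rolls → 15.04.01.02. Scheduled 32%. Brenmore agreement on 15.01.02.01: 15.04.01.02 not covered. → 32%.
Sum: 24% + 9% + 32% = 65%.

65%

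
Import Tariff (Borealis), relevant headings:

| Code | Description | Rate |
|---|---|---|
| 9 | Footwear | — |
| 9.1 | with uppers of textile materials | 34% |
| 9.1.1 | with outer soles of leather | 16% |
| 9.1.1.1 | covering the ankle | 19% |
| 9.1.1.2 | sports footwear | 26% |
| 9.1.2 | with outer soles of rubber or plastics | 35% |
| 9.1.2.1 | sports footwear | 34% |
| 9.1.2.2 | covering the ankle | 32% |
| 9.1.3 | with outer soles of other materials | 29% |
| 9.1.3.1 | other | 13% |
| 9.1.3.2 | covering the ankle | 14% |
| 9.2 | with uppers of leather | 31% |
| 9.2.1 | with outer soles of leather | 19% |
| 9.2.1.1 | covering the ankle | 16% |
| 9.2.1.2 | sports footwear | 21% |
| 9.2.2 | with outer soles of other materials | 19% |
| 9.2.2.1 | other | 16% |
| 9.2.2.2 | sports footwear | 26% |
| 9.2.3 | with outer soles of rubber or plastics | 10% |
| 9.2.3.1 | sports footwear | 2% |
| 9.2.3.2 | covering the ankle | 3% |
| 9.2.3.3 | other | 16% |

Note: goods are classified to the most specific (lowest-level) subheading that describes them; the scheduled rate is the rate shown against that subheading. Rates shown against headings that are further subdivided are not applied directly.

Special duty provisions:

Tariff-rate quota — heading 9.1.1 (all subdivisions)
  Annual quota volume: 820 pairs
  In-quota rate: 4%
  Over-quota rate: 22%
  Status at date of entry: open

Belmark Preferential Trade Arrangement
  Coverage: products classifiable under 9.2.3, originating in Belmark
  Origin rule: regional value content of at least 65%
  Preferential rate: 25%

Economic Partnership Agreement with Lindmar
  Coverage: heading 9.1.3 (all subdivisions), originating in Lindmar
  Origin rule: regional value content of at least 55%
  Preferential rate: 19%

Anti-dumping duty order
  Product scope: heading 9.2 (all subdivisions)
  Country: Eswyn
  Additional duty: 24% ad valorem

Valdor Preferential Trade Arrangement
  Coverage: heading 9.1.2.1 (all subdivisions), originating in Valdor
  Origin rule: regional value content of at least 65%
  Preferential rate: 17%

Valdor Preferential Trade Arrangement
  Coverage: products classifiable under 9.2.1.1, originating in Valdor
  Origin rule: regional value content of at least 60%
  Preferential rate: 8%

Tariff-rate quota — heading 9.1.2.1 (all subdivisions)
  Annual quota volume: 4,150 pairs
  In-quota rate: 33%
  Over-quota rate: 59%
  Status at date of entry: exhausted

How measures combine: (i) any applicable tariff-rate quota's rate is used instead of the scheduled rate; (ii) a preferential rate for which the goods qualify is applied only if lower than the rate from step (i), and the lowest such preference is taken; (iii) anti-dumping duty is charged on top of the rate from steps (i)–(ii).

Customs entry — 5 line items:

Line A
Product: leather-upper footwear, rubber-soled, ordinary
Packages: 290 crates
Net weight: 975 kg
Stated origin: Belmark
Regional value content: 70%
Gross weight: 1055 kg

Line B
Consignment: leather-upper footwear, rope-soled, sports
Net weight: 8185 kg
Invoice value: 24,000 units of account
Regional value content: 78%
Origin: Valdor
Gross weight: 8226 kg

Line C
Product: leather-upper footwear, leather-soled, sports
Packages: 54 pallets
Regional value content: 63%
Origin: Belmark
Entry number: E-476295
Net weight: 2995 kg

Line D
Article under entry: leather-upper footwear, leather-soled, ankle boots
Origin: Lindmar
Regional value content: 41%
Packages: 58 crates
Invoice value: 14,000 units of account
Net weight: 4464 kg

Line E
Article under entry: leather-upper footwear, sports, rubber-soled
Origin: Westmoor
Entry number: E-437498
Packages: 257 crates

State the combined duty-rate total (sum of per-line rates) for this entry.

81%

Line A: leather-upper → 9.2; rubber-soled → 9.2.3; ordinary → 9.2.3.3. Scheduled 16%. Belmark agreement on 9.2.3: RVC ≥ 65% → 25% available; preference 25% not lower than 16% → no reduction. → 16%.
Line B: leather-upper → 9.2; rope-soled → 9.2.2; sports → 9.2.2.2. Scheduled 26%. Valdor agreement on 9.1.2.1: 9.2.2.2 not covered; Valdor agreement on 9.2.1.1: 9.2.2.2 not covered. → 26%.
Line C: leather-upper → 9.2; leather-soled → 9.2.1; sports → 9.2.1.2. Scheduled 21%. Belmark agreement on 9.2.3: 9.2.1.2 not covered. → 21%.
Line D: leather-upper → 9.2; leather-soled → 9.2.1; ankle boots → 9.2.1.1. Scheduled 16%. Lindmar agreement on 9.1.3: 9.2.1.1 not covered. → 16%.
Line E: leather-upper → 9.2; rubber-soled → 9.2.3; sports → 9.2.3.1. Scheduled 2%. No special measure applies. → 2%.
Sum: 16% + 26% + 21% + 16% + 2% = 81%.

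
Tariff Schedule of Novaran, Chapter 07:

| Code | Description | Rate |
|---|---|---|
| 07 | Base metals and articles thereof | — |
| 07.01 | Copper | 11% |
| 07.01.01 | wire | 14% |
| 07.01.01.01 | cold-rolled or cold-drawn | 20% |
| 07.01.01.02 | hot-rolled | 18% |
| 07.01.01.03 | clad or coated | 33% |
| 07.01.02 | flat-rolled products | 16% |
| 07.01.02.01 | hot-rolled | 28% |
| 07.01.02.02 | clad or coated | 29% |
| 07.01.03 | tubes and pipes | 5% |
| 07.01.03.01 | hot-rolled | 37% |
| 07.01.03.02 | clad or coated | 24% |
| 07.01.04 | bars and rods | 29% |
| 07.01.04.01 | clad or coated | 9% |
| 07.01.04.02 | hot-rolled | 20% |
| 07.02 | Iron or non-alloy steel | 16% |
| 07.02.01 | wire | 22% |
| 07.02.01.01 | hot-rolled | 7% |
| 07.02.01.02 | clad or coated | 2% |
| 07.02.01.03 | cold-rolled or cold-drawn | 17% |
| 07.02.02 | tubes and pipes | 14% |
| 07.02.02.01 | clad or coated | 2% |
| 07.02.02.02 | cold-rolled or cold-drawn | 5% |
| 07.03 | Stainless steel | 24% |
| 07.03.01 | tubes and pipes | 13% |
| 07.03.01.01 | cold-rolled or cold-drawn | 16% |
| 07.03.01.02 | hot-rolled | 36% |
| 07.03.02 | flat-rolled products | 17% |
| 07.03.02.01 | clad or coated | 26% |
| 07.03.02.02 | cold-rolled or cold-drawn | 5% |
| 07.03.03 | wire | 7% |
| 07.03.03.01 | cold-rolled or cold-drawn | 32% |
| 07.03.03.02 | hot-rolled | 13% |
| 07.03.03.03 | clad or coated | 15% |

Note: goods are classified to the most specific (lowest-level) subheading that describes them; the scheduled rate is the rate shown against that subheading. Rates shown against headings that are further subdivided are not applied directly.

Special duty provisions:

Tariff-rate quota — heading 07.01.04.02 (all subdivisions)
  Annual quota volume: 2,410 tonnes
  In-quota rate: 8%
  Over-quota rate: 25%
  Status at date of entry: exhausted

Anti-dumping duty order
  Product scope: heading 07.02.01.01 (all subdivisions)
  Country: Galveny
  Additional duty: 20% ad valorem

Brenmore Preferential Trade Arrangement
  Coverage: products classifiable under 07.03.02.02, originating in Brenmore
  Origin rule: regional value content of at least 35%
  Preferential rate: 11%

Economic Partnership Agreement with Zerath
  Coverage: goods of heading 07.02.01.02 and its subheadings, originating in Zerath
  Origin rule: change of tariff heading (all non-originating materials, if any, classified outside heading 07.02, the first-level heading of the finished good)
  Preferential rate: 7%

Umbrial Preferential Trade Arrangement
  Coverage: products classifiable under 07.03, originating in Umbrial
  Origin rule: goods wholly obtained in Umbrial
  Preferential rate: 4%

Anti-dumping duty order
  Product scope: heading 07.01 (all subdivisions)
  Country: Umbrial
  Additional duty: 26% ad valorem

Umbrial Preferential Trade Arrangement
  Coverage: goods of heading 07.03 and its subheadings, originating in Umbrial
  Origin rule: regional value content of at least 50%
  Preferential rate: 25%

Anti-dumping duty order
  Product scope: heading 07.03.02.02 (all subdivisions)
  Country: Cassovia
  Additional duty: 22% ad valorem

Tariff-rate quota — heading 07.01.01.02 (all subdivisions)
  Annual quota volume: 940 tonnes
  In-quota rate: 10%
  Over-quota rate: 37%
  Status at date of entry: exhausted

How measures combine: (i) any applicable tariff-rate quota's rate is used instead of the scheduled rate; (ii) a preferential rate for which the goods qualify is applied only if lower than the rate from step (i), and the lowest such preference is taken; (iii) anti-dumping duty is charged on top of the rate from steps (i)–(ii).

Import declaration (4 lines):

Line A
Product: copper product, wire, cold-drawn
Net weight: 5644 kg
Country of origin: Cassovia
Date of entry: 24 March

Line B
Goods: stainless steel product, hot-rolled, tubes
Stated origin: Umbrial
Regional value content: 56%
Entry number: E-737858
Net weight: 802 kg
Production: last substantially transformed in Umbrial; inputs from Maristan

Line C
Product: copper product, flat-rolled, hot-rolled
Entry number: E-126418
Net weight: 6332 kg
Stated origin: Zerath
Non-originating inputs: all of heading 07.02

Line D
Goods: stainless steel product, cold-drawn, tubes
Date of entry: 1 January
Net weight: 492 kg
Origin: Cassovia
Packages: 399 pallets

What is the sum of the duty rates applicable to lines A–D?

Line A: copper → 07.01; wire → 07.01.01; cold-drawn → 07.01.01.01. Scheduled 20%. No special measure applies. → 20%.
Line B: stainless steel → 07.03; tubes → 07.03.01; hot-rolled → 07.03.01.02. Scheduled 36%. Umbrial agreement on 07.03: not wholly obtained; Umbrial agreement on 07.03: RVC ≥ 50% → 25% available; preferential 25%. → 25%.
Line C: copper → 07.01; flat-rolled → 07.01.02; hot-rolled → 07.01.02.01. Scheduled 28%. Zerath agreement on 07.02.01.02: 07.01.02.01 not covered. → 28%.
Line D: stainless steel → 07.03; tubes → 07.03.01; cold-drawn → 07.03.01.01. Scheduled 16%. No special measure applies. → 16%.
Sum: 20% + 25% + 28% + 16% = 89%.

89%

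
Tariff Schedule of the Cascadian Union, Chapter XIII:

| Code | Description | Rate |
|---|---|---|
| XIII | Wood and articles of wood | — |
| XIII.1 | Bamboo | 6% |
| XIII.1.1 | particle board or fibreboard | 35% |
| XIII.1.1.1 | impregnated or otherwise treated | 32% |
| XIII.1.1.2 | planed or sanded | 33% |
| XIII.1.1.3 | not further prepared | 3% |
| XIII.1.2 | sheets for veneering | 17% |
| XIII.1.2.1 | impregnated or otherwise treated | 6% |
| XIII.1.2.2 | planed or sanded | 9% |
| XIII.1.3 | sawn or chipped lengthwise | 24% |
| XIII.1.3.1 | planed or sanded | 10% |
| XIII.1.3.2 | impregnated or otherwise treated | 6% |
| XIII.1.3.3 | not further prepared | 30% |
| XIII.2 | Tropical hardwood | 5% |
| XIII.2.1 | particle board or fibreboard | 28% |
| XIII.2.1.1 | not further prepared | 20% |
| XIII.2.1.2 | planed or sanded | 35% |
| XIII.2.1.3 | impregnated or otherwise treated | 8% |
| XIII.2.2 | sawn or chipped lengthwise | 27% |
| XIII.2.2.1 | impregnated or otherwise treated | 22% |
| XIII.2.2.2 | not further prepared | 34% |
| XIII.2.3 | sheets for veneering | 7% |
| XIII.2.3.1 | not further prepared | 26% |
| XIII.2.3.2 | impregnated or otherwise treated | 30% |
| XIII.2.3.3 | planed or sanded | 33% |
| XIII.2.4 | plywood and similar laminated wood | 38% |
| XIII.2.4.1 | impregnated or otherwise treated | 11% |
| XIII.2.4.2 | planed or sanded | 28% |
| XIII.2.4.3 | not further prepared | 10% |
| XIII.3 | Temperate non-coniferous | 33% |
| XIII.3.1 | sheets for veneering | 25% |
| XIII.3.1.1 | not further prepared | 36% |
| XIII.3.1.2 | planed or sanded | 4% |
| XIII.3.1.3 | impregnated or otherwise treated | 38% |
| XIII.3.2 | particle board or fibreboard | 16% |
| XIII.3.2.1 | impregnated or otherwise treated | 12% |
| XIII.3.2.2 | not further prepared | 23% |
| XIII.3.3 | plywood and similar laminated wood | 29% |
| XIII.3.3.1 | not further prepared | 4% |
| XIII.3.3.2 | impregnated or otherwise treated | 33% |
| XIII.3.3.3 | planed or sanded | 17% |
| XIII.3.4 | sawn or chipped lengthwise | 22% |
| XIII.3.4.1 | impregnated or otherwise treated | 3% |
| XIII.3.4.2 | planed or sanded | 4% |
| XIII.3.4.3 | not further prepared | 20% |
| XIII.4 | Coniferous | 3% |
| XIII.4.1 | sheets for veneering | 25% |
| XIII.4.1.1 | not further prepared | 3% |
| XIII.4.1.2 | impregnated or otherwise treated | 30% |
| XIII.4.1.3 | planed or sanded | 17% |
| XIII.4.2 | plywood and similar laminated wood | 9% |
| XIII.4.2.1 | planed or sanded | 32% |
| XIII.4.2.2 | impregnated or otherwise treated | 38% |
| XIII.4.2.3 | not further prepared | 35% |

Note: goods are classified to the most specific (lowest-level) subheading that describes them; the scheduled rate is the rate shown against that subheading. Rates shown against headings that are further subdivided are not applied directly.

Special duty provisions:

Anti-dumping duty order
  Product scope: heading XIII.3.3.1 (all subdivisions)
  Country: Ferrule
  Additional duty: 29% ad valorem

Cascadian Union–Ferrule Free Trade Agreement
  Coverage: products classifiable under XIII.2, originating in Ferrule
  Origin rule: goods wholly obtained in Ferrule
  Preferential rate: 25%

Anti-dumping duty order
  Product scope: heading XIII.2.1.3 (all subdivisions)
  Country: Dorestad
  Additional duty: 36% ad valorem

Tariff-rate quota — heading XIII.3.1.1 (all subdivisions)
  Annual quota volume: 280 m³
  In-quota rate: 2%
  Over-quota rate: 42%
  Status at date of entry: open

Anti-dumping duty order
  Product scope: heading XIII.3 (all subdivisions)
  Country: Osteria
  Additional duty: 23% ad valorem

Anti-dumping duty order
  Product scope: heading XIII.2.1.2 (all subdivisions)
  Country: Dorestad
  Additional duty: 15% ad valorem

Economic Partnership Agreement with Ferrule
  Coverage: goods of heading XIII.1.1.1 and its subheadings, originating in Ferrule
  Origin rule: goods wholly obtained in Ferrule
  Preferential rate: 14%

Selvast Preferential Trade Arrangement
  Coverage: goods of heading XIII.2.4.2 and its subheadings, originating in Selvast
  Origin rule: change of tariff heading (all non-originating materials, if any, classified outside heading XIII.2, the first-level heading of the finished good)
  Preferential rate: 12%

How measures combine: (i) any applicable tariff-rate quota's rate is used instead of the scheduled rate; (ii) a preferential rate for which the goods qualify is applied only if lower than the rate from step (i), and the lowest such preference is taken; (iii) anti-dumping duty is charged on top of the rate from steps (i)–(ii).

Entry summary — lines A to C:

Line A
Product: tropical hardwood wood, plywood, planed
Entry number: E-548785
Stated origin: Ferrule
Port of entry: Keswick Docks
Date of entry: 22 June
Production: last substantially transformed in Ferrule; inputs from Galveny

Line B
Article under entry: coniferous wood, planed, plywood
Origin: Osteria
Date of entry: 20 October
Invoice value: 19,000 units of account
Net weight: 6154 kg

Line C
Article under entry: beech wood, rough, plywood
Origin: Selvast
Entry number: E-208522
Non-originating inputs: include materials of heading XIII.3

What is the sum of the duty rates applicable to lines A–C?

64%

Line A: tropical hardwood → XIII.2; plywood → XIII.2.4; planed → XIII.2.4.2. Scheduled 28%. Ferrule agreement on XIII.2: not wholly obtained; Ferrule agreement on XIII.1.1.1: XIII.2.4.2 not covered. → 28%.
Line B: coniferous → XIII.4; plywood → XIII.4.2; planed → XIII.4.2.1. Scheduled 32%. No special measure applies. → 32%.
Line C: beech → XIII.3; plywood → XIII.3.3; rough → XIII.3.3.1. Scheduled 4%. Selvast agreement on XIII.2.4.2: XIII.3.3.1 not covered. → 4%.
Sum: 28% + 32% + 4% = 64%.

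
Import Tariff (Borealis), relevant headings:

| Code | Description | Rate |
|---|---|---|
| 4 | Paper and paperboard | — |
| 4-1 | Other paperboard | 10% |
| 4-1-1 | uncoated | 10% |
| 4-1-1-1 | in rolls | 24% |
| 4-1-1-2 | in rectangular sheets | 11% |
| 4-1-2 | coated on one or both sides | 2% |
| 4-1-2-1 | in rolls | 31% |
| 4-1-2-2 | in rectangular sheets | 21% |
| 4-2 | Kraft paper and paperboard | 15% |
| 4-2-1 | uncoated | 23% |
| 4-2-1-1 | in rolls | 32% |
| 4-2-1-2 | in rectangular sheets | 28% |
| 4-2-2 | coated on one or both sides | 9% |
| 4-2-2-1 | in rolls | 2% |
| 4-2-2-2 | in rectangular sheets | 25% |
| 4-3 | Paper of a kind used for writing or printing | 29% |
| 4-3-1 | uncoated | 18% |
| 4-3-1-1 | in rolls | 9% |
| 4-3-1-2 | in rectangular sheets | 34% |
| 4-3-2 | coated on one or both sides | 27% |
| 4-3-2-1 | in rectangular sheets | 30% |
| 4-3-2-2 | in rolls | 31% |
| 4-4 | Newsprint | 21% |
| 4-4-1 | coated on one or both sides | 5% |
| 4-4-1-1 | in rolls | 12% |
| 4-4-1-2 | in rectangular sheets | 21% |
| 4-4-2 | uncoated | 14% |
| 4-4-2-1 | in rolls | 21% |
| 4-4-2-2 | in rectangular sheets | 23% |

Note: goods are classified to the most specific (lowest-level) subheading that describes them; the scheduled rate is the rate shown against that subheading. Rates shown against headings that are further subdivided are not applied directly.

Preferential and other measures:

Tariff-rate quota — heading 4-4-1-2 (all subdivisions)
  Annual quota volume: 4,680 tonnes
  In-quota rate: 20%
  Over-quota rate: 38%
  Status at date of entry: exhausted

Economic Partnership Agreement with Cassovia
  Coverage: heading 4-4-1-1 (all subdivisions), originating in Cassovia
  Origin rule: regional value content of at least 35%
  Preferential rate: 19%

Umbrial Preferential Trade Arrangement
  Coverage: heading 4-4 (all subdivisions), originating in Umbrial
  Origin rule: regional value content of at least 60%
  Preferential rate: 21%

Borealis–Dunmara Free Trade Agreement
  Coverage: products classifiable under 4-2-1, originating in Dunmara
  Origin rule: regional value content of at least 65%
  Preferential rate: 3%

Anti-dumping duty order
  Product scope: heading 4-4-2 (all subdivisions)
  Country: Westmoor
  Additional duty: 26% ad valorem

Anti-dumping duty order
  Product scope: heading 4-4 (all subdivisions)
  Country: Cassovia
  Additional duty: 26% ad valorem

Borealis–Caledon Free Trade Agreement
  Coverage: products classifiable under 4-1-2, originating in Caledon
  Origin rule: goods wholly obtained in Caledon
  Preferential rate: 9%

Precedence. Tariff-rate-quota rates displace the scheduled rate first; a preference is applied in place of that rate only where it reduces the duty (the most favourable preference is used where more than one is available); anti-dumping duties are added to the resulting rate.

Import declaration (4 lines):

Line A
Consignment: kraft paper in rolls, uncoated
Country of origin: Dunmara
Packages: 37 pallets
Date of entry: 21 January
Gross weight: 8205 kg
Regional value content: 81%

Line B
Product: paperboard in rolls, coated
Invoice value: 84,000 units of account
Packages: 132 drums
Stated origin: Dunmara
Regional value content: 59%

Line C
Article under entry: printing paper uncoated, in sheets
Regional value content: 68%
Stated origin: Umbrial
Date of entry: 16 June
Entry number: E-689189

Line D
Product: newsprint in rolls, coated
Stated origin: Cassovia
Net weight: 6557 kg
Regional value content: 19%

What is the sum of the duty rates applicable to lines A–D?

Line A: kraft paper → 4-2; uncoated → 4-2-1; in rolls → 4-2-1-1. Scheduled 32%. Dunmara agreement on 4-2-1: RVC ≥ 65% → 3% available; preferential 3%. → 3%.
Line B: paperboard → 4-1; coated → 4-1-2; in rolls → 4-1-2-1. Scheduled 31%. Dunmara agreement on 4-2-1: 4-1-2-1 not covered. → 31%.
Line C: printing paper → 4-3; uncoated → 4-3-1; in sheets → 4-3-1-2. Scheduled 34%. Umbrial agreement on 4-4: 4-3-1-2 not covered. → 34%.
Line D: newsprint → 4-4; coated → 4-4-1; in rolls → 4-4-1-1. Scheduled 12%. Cassovia agreement on 4-4-1-1: RVC < 35%; anti-dumping (Cassovia, 4-4): +26%; total 12% + 26% = 38%. → 38%.
Sum: 3% + 31% + 34% + 38% = 106%.

106%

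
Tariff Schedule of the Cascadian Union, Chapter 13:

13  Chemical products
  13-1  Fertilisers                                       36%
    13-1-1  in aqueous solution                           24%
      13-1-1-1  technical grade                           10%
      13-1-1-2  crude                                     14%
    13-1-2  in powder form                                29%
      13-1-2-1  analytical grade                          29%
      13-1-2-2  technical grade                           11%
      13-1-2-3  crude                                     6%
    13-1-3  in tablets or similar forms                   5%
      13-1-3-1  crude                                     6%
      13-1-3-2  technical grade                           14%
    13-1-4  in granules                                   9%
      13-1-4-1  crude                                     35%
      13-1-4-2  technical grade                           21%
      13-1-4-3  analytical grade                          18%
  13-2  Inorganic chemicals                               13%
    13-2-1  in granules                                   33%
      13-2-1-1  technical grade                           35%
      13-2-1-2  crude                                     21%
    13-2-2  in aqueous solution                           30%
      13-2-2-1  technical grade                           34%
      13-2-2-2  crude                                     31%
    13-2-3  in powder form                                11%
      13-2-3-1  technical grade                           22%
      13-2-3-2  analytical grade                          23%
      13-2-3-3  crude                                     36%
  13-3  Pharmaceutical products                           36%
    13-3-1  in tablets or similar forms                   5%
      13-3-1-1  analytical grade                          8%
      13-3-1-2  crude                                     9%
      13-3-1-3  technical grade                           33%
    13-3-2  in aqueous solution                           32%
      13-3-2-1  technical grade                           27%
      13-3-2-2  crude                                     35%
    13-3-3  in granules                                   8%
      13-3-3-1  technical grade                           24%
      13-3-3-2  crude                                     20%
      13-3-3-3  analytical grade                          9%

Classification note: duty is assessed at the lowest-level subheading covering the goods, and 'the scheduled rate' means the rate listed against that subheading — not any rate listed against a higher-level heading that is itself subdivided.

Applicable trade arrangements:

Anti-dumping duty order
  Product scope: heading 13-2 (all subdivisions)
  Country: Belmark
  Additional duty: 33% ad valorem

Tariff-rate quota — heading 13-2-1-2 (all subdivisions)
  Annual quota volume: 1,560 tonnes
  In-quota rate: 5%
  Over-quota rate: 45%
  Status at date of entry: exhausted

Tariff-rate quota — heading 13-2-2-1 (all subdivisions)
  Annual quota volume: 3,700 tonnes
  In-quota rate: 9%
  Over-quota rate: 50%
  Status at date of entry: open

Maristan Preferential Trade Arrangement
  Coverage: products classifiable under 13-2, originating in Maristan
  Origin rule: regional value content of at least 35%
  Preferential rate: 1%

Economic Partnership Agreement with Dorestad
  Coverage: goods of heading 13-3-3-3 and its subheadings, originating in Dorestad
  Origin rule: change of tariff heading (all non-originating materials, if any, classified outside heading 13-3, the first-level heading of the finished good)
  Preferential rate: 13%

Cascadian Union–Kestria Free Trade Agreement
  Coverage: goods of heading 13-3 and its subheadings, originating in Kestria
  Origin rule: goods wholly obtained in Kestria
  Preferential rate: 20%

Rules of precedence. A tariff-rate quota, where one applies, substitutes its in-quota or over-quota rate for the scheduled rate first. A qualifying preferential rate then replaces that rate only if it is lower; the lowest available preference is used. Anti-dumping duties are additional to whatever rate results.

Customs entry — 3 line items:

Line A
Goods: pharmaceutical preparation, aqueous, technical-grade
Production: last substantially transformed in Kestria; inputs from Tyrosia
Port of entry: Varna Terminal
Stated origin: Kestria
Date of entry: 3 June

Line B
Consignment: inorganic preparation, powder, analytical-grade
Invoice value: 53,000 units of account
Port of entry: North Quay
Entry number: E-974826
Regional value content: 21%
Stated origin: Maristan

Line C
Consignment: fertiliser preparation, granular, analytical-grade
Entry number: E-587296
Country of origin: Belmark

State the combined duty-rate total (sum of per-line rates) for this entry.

68%

Line A: pharmaceutical → 13-3; aqueous → 13-3-2; technical-grade → 13-3-2-1. Scheduled 27%. Kestria agreement on 13-3: not wholly obtained. → 27%.
Line B: inorganic → 13-2; powder → 13-2-3; analytical-grade → 13-2-3-2. Scheduled 23%. Maristan agreement on 13-2: RVC < 35%. → 23%.
Line C: fertiliser → 13-1; granular → 13-1-4; analytical-grade → 13-1-4-3. Scheduled 18%. No special measure applies. → 18%.
Sum: 27% + 23% + 18% = 68%.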